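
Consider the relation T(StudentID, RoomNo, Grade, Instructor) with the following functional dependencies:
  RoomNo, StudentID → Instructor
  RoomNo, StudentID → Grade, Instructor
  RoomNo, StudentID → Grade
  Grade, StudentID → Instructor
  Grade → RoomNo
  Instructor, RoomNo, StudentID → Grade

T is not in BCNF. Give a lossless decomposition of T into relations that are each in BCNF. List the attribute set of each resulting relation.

Candidate keys of the original relation: {Grade, StudentID}, {RoomNo, StudentID}.
In {Grade, Instructor, RoomNo, StudentID}, {Grade} is not a superkey ({Grade}⁺ restricted to this set is {Grade, RoomNo}), so split on Grade → RoomNo into {Grade, RoomNo} and {Grade, Instructor, StudentID}.
{Grade, RoomNo} is in BCNF.
{Grade, Instructor, StudentID} is in BCNF.

{Grade, Instructor, StudentID}; {Grade, RoomNo}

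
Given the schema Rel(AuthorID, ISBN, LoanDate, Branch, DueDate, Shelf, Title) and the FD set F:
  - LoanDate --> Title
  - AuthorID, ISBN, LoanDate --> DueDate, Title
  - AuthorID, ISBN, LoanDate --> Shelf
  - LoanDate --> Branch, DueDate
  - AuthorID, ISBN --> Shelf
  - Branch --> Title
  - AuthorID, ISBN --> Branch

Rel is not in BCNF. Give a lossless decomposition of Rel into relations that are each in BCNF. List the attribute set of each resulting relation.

{AuthorID, ISBN, LoanDate}; {AuthorID, ISBN, Shelf}; {Branch, DueDate, LoanDate}; {Branch, Title}

Candidate key of the original relation: {AuthorID, ISBN, LoanDate}.
{AuthorID, Branch, DueDate, ISBN, LoanDate, Shelf, Title}: {LoanDate} determines {Branch, DueDate, LoanDate, Title} here but is not a superkey — split on LoanDate --> Branch, DueDate, Title, giving {Branch, DueDate, LoanDate, Title} and {AuthorID, ISBN, LoanDate, Shelf}.
{Branch, DueDate, LoanDate, Title}: {Branch} determines {Branch, Title} here but is not a superkey — split on Branch --> Title, giving {Branch, Title} and {Branch, DueDate, LoanDate}.
{Branch, Title} is in BCNF.
{Branch, DueDate, LoanDate} is in BCNF.
{AuthorID, ISBN, LoanDate, Shelf}: {AuthorID, ISBN} determines {AuthorID, ISBN, Shelf} here but is not a superkey — split on AuthorID, ISBN --> Shelf, giving {AuthorID, ISBN, Shelf} and {AuthorID, ISBN, LoanDate}.
{AuthorID, ISBN, Shelf} is in BCNF.
{AuthorID, ISBN, LoanDate} is in BCNF.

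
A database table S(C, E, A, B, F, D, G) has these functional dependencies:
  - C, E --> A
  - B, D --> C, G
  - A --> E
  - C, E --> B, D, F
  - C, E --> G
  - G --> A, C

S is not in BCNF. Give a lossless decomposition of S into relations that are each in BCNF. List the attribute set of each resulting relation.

{A, B, C, D, F, G}; {A, E}

Candidate keys of the original relation: {A, C}, {B, D}, {C, E}, {G}.
Within {A, B, C, D, E, F, G}: {A}⁺ ∩ {A, B, C, D, E, F, G} = {A, E}, not the whole set, so A --> E violates BCNF; decompose into {A, E} and {A, B, C, D, F, G}.
{A, E} is in BCNF.
{A, B, C, D, F, G} is in BCNF.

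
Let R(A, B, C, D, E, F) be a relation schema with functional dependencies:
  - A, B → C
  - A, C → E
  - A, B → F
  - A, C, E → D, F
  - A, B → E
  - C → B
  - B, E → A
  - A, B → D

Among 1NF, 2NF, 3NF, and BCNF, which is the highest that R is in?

3NF

Candidate keys: {A, B}, {A, C}, {B, E}, {C, E}. Prime attributes: {A, B, C, E}.
C → B: {C}⁺ = {B, C}, which is not all of the attributes, so the left side is not a superkey — BCNF is violated.
Since {B} ⊆ prime attributes and every other non-superkey FD also has a prime right side, the schema is in 3NF.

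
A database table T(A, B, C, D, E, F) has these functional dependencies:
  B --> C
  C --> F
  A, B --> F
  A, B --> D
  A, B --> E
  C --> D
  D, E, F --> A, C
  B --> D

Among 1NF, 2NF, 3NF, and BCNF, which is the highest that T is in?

Candidate keys: {A, B}, {B, E}. Prime attributes: {A, B, E}.
For B --> C we have {B}⁺ = {B, C, D, F}; {B} is not a superkey, so BCNF fails.
Because {C} is non-prime and the left side of B --> C is not a superkey, the relation is not in 3NF.
{B} is a proper subset of the key {A, B}, and {B}⁺ contains the non-prime attributes {C, D, F} — a partial dependency, so 2NF is violated.

1NF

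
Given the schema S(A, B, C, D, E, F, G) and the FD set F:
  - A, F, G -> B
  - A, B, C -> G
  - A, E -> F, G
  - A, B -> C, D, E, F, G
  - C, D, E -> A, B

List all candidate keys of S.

{A, B}, {A, E}, {A, F, G}, {C, D, E}

{A, B}⁺ = {A, B, C, D, E, F, G} — all of the relation — so {A, B} is a candidate key.
{A, E}⁺ = {A, B, C, D, E, F, G} — all of the relation — so {A, E} is a candidate key.
{A, F, G}⁺ = {A, B, C, D, E, F, G} — all of the relation — so {A, F, G} is a candidate key.
{C, D, E}⁺ = {A, B, C, D, E, F, G} — all of the relation — so {C, D, E} is a candidate key.
These are minimal and exhaustive — every other superkey contains one of them.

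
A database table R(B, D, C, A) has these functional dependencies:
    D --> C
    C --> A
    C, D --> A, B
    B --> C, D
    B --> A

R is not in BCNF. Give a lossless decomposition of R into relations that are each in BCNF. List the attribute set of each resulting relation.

Candidate keys of the original relation: {B}, {D}.
In {A, B, C, D}, {C} is not a superkey ({C}⁺ restricted to this set is {A, C}), so split on C --> A into {A, C} and {B, C, D}.
{A, C} has no BCNF violation.
{B, C, D} has no BCNF violation.

{A, C}; {B, C, D}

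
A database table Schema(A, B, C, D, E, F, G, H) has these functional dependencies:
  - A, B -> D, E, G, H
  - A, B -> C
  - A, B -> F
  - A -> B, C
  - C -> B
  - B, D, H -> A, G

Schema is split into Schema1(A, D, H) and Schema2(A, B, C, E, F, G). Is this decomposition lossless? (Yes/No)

Yes

The shared attributes are {A} and {A}⁺ = {A, B, C, D, E, F, G, H}.
Schema1 is contained in that closure, so Schema1 ∩ Schema2 -> Schema1 holds and the join is lossless.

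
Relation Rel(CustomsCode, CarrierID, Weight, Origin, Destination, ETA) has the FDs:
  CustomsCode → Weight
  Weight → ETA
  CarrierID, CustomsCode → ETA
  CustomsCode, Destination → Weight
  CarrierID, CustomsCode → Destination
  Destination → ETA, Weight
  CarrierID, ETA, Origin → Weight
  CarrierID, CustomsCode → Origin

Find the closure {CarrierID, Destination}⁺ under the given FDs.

Start with {CarrierID, Destination}.
Destination → ETA, Weight applies; add {ETA, Weight} → now {CarrierID, Destination, ETA, Weight}.
No further FD applies.

{CarrierID, Destination, ETA, Weight}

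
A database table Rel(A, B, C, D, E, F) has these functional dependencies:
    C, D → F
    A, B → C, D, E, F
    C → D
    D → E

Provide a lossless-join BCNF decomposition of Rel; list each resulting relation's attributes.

Candidate key of the original relation: {A, B}.
Within {A, B, C, D, E, F}: {C, D}⁺ ∩ {A, B, C, D, E, F} = {C, D, E, F}, not the whole set, so C, D → E, F violates BCNF; decompose into {C, D, E, F} and {A, B, C, D}.
Within {C, D, E, F}: {D}⁺ ∩ {C, D, E, F} = {D, E}, not the whole set, so D → E violates BCNF; decompose into {D, E} and {C, D, F}.
{D, E}: every determinant is a superkey — BCNF.
{C, D, F}: every determinant is a superkey — BCNF.
Within {A, B, C, D}: {C}⁺ ∩ {A, B, C, D} = {C, D}, not the whole set, so C → D violates BCNF; decompose into {C, D} and {A, B, C}.
{C, D}: every determinant is a superkey — BCNF.
{A, B, C}: every determinant is a superkey — BCNF.

{A, B, C}; {C, D, F}; {D, E}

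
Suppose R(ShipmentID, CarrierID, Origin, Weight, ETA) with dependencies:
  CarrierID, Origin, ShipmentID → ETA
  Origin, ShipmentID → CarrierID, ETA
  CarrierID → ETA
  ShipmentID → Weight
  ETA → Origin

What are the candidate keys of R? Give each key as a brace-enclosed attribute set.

Attributes never on any right-hand side: {ShipmentID} — every candidate key must contain it.
{CarrierID, ShipmentID}⁺ = {CarrierID, ETA, Origin, ShipmentID, Weight}, which is every attribute, so {CarrierID, ShipmentID} is a candidate key.
{ETA, ShipmentID}⁺ = {CarrierID, ETA, Origin, ShipmentID, Weight}, which is every attribute, so {ETA, ShipmentID} is a candidate key.
{Origin, ShipmentID}⁺ = {CarrierID, ETA, Origin, ShipmentID, Weight}, which is every attribute, so {Origin, ShipmentID} is a candidate key.
Any other superkey properly contains one of these, so there are no further candidate keys.

{CarrierID, ShipmentID}, {ETA, ShipmentID}, {Origin, ShipmentID}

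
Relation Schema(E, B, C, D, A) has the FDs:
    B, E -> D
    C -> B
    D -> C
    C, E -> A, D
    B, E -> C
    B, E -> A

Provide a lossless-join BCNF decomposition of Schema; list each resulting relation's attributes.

{A, D, E}; {B, C}; {C, D}

Candidate keys of the original relation: {B, E}, {C, E}, {D, E}.
In {A, B, C, D, E}, {C} is not a superkey ({C}⁺ restricted to this set is {B, C}), so split on C -> B into {B, C} and {A, C, D, E}.
{B, C}: every determinant is a superkey — BCNF.
In {A, C, D, E}, {D} is not a superkey ({D}⁺ restricted to this set is {C, D}), so split on D -> C into {C, D} and {A, D, E}.
{C, D}: every determinant is a superkey — BCNF.
{A, D, E}: every determinant is a superkey — BCNF.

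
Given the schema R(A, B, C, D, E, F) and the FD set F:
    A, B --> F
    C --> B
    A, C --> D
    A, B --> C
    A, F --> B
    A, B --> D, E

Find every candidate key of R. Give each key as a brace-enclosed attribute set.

{A, B}, {A, C}, {A, F}

No FD produces {A}, so it must be in every candidate key.
{A, B}⁺ = {A, B, C, D, E, F}, which is every attribute, so {A, B} is a candidate key.
{A, C}⁺ = {A, B, C, D, E, F}, which is every attribute, so {A, C} is a candidate key.
{A, F}⁺ = {A, B, C, D, E, F}, which is every attribute, so {A, F} is a candidate key.
No proper subset of any of these is a key, and no other minimal superkey exists.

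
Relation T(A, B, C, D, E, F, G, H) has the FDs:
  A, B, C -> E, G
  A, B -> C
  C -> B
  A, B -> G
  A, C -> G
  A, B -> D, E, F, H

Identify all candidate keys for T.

No FD produces {A}, so it must be in every candidate key.
{A, B}⁺ = {A, B, C, D, E, F, G, H} — all of the relation — so {A, B} is a candidate key.
{A, C}⁺ = {A, B, C, D, E, F, G, H} — all of the relation — so {A, C} is a candidate key.
These are minimal and exhaustive — every other superkey contains one of them.

{A, B}, {A, C}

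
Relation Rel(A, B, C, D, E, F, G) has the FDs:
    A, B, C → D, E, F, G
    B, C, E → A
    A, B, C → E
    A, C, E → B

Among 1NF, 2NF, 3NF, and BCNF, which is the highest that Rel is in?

BCNF

Candidate keys: {A, B, C}, {A, C, E}, {B, C, E}. Prime attributes: {A, B, C, E}.
Each dependency's left side is a superkey — BCNF holds.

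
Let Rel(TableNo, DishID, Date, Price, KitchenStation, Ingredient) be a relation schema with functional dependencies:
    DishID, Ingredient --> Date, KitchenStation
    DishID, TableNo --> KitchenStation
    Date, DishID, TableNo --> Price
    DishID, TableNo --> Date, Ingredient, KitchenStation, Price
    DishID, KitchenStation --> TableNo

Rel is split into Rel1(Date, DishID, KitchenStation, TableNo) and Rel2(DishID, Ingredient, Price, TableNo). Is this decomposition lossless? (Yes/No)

Yes

Rel1 ∩ Rel2 = {DishID, TableNo}; its closure under F is {Date, DishID, Ingredient, KitchenStation, Price, TableNo}.
Since Rel1 ⊆ {Date, DishID, Ingredient, KitchenStation, Price, TableNo}, the intersection is a superkey of Rel1; the decomposition is lossless.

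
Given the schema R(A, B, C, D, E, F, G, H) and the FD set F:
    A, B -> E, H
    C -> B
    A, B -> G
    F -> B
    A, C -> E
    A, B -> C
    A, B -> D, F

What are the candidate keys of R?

{A, B}, {A, C}, {A, F}

No FD produces {A}, so it must be in every candidate key.
{A, B}⁺ = {A, B, C, D, E, F, G, H} — all of the relation — so {A, B} is a candidate key.
{A, C}⁺ = {A, B, C, D, E, F, G, H} — all of the relation — so {A, C} is a candidate key.
{A, F}⁺ = {A, B, C, D, E, F, G, H} — all of the relation — so {A, F} is a candidate key.
No proper subset of any of these is a key, and no other minimal superkey exists.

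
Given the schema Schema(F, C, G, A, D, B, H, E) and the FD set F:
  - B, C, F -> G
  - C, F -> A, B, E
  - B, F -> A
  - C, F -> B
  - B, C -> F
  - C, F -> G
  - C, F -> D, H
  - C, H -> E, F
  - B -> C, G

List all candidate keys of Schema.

{B} is a candidate key since {B}⁺ = {A, B, C, D, E, F, G, H} covers every attribute.
{C, F} is a candidate key since {C, F}⁺ = {A, B, C, D, E, F, G, H} covers every attribute.
{C, H} is a candidate key since {C, H}⁺ = {A, B, C, D, E, F, G, H} covers every attribute.
No proper subset of any of these is a key, and no other minimal superkey exists.

{B}, {C, F}, {C, H}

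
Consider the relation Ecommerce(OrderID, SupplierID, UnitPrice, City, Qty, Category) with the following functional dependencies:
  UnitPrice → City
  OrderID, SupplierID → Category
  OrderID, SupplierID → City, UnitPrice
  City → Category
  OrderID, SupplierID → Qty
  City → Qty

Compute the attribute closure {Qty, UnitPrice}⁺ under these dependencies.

Start with {Qty, UnitPrice}.
UnitPrice → City applies; add {City} → now {City, Qty, UnitPrice}.
City → Category applies; add {Category} → now {Category, City, Qty, UnitPrice}.
No further FD applies.

{Category, City, Qty, UnitPrice}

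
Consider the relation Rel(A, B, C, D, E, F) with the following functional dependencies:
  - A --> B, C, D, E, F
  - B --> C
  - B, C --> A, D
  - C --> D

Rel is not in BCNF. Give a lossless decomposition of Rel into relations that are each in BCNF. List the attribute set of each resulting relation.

Candidate keys of the original relation: {A}, {B}.
In {A, B, C, D, E, F}, {C} is not a superkey ({C}⁺ restricted to this set is {C, D}), so split on C --> D into {C, D} and {A, B, C, E, F}.
{C, D}: every determinant is a superkey — BCNF.
{A, B, C, E, F}: every determinant is a superkey — BCNF.

{A, B, C, E, F}; {C, D}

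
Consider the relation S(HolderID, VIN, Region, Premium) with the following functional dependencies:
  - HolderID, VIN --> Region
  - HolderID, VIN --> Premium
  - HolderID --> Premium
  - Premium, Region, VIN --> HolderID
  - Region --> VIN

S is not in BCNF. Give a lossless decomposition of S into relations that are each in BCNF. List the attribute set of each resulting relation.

{HolderID, Premium}; {HolderID, Region}; {Region, VIN}

Candidate keys of the original relation: {HolderID, Region}, {HolderID, VIN}, {Premium, Region}.
Within {HolderID, Premium, Region, VIN}: {HolderID}⁺ ∩ {HolderID, Premium, Region, VIN} = {HolderID, Premium}, not the whole set, so HolderID --> Premium violates BCNF; decompose into {HolderID, Premium} and {HolderID, Region, VIN}.
{HolderID, Premium} is in BCNF.
Within {HolderID, Region, VIN}: {Region}⁺ ∩ {HolderID, Region, VIN} = {Region, VIN}, not the whole set, so Region --> VIN violates BCNF; decompose into {Region, VIN} and {HolderID, Region}.
{Region, VIN} is in BCNF.
{HolderID, Region} is in BCNF.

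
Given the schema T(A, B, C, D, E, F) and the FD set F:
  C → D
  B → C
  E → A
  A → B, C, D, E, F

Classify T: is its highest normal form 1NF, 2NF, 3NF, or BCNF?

Candidate keys: {A}, {E}. Prime attributes: {A, E}.
C → D breaks BCNF: {C}⁺ = {C, D}, so {C} is not a superkey.
Because {D} is non-prime and the left side of C → D is not a superkey, the relation is not in 3NF.
Every candidate key is a single attribute, so no partial dependency is possible; 2NF holds.

2NF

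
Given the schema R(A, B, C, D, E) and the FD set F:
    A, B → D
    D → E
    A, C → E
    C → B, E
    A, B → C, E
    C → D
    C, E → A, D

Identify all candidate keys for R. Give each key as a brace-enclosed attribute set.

{A, B}, {C}

{C}⁺ = {A, B, C, D, E} — all of the relation — so {C} is a candidate key.
{A, B}⁺ = {A, B, C, D, E} — all of the relation — so {A, B} is a candidate key.
These are minimal and exhaustive — every other superkey contains one of them.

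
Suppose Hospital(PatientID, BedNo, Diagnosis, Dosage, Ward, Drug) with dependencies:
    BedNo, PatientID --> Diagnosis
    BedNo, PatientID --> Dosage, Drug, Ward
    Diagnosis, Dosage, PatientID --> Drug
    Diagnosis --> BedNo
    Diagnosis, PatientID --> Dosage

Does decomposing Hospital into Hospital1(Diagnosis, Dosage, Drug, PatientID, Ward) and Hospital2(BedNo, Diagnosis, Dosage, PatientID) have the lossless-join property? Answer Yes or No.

Common attributes: {Diagnosis, Dosage, PatientID}; their closure is {BedNo, Diagnosis, Dosage, Drug, PatientID, Ward}.
This includes all of Hospital1, so the common attributes are a superkey of Hospital1 — the join is lossless.

Yes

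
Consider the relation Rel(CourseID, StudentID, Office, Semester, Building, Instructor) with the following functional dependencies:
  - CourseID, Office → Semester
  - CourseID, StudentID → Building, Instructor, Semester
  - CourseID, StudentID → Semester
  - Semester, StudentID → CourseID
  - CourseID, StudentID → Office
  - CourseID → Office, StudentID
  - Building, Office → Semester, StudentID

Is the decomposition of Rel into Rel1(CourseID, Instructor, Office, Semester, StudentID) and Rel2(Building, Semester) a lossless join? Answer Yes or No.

Common attributes: {Semester}; their closure is {Semester}.
The closure covers neither Rel1 nor Rel2 entirely; the join is not lossless.

No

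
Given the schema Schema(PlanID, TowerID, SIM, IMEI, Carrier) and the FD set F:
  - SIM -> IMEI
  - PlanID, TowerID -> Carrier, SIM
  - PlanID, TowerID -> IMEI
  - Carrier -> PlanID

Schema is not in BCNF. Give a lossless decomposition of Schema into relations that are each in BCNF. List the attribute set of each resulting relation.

Candidate keys of the original relation: {Carrier, TowerID}, {PlanID, TowerID}.
Within {Carrier, IMEI, PlanID, SIM, TowerID}: {SIM}⁺ ∩ {Carrier, IMEI, PlanID, SIM, TowerID} = {IMEI, SIM}, not the whole set, so SIM -> IMEI violates BCNF; decompose into {IMEI, SIM} and {Carrier, PlanID, SIM, TowerID}.
{IMEI, SIM} is in BCNF.
Within {Carrier, PlanID, SIM, TowerID}: {Carrier}⁺ ∩ {Carrier, PlanID, SIM, TowerID} = {Carrier, PlanID}, not the whole set, so Carrier -> PlanID violates BCNF; decompose into {Carrier, PlanID} and {Carrier, SIM, TowerID}.
{Carrier, PlanID} is in BCNF.
{Carrier, SIM, TowerID} is in BCNF.

{Carrier, PlanID}; {Carrier, SIM, TowerID}; {IMEI, SIM}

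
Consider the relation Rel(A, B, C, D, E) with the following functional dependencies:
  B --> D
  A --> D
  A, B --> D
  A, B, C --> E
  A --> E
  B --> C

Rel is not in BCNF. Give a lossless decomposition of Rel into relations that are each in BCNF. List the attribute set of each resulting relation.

{A, B}; {A, E}; {B, C, D}

Candidate key of the original relation: {A, B}.
In {A, B, C, D, E}, {B} is not a superkey ({B}⁺ restricted to this set is {B, C, D}), so split on B --> C, D into {B, C, D} and {A, B, E}.
{B, C, D} is in BCNF.
In {A, B, E}, {A} is not a superkey ({A}⁺ restricted to this set is {A, E}), so split on A --> E into {A, E} and {A, B}.
{A, E} is in BCNF.
{A, B} is in BCNF.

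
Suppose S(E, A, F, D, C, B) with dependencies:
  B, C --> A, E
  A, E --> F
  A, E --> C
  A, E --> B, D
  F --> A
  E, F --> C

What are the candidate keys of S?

{A, E}⁺ = {A, B, C, D, E, F} — all of the relation — so {A, E} is a candidate key.
{B, C}⁺ = {A, B, C, D, E, F} — all of the relation — so {B, C} is a candidate key.
{E, F}⁺ = {A, B, C, D, E, F} — all of the relation — so {E, F} is a candidate key.
These are minimal and exhaustive — every other superkey contains one of them.

{A, E}, {B, C}, {E, F}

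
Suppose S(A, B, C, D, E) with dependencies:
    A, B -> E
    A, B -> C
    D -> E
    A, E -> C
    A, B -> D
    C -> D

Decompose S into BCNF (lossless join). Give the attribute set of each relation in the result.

Candidate key of the original relation: {A, B}.
In {A, B, C, D, E}, {D} is not a superkey ({D}⁺ restricted to this set is {D, E}), so split on D -> E into {D, E} and {A, B, C, D}.
{D, E} is in BCNF.
In {A, B, C, D}, {C} is not a superkey ({C}⁺ restricted to this set is {C, D}), so split on C -> D into {C, D} and {A, B, C}.
{C, D} is in BCNF.
{A, B, C} is in BCNF.

{A, B, C}; {C, D}; {D, E}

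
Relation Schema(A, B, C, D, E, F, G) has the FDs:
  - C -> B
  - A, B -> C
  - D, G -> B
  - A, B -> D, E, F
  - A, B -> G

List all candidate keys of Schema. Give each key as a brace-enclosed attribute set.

No FD produces {A}, so it must be in every candidate key.
Closure of {A, B} is {A, B, C, D, E, F, G}, the whole schema; {A, B} is a candidate key.
Closure of {A, C} is {A, B, C, D, E, F, G}, the whole schema; {A, C} is a candidate key.
Closure of {A, D, G} is {A, B, C, D, E, F, G}, the whole schema; {A, D, G} is a candidate key.
Any other superkey properly contains one of these, so there are no further candidate keys.

{A, B}, {A, C}, {A, D, G}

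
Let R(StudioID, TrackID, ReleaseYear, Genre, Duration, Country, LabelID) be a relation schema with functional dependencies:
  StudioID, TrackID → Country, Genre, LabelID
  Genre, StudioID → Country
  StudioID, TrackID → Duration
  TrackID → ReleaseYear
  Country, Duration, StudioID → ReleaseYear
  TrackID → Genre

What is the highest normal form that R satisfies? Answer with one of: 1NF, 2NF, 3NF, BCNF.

1NF

Candidate key: {StudioID, TrackID}. Prime attributes: {StudioID, TrackID}.
Genre, StudioID → Country breaks BCNF: {Genre, StudioID}⁺ = {Country, Genre, StudioID}, so {Genre, StudioID} is not a superkey.
Genre, StudioID → Country has non-prime {Country} on the right and a non-superkey on the left, so 3NF fails.
Since {TrackID} ⊂ {StudioID, TrackID} and {TrackID}⁺ ⊇ {Genre, ReleaseYear} with {Genre, ReleaseYear} non-prime, there is a partial dependency; 2NF fails.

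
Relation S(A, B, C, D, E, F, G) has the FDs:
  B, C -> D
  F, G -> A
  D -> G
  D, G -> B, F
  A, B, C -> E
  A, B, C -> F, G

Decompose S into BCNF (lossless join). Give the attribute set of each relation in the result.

Candidate keys of the original relation: {B, C}, {C, D}.
Within {A, B, C, D, E, F, G}: {F, G}⁺ ∩ {A, B, C, D, E, F, G} = {A, F, G}, not the whole set, so F, G -> A violates BCNF; decompose into {A, F, G} and {B, C, D, E, F, G}.
{A, F, G} has no BCNF violation.
Within {B, C, D, E, F, G}: {D}⁺ ∩ {B, C, D, E, F, G} = {B, D, F, G}, not the whole set, so D -> B, F, G violates BCNF; decompose into {B, D, F, G} and {C, D, E}.
{B, D, F, G} has no BCNF violation.
{C, D, E} has no BCNF violation.

{A, F, G}; {B, D, F, G}; {C, D, E}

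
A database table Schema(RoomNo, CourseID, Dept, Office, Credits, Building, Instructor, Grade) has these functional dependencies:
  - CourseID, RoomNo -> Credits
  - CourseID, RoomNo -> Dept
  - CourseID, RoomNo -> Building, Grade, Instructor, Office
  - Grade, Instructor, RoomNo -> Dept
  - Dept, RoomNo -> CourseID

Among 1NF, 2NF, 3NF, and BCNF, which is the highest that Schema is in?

Candidate keys: {CourseID, RoomNo}, {Dept, RoomNo}, {Grade, Instructor, RoomNo}. Prime attributes: {CourseID, Dept, Grade, Instructor, RoomNo}.
The left-hand side of every FD is a superkey, so BCNF is satisfied.

BCNF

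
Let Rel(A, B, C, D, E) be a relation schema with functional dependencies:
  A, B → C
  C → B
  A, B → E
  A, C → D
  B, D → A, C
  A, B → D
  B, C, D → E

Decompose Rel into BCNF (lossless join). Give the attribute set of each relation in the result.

{A, C, D, E}; {B, C}

Candidate keys of the original relation: {A, B}, {A, C}, {B, D}, {C, D}.
In {A, B, C, D, E}, {C} is not a superkey ({C}⁺ restricted to this set is {B, C}), so split on C → B into {B, C} and {A, C, D, E}.
{B, C} is in BCNF.
{A, C, D, E} is in BCNF.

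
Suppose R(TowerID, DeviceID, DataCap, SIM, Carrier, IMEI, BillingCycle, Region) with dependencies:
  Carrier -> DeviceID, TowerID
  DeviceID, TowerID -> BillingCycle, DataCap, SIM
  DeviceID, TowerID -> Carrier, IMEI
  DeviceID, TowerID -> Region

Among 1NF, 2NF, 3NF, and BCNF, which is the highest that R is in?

Candidate keys: {Carrier}, {DeviceID, TowerID}. Prime attributes: {Carrier, DeviceID, TowerID}.
Every FD has a superkey on the left, so the relation is in BCNF.

BCNF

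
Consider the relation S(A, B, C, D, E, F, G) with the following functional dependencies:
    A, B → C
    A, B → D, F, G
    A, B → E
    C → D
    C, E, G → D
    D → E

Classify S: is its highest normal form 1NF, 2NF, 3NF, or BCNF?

Candidate key: {A, B}. Prime attributes: {A, B}.
For C → D we have {C}⁺ = {C, D, E}; {C} is not a superkey, so BCNF fails.
C → D has non-prime {D} on the right and a non-superkey on the left, so 3NF fails.
No proper subset of a key has a non-prime attribute in its closure, so there is no partial dependency; 2NF holds.

2NF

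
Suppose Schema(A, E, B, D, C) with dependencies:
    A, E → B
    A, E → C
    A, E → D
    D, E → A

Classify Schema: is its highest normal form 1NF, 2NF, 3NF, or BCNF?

BCNF

Candidate keys: {A, E}, {D, E}. Prime attributes: {A, D, E}.
Each dependency's left side is a superkey — BCNF holds.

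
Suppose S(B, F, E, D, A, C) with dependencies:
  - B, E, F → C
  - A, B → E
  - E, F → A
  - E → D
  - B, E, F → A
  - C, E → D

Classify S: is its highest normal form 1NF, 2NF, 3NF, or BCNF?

Candidate keys: {A, B, F}, {B, E, F}. Prime attributes: {A, B, E, F}.
A, B → E: {A, B}⁺ = {A, B, D, E}, which is not all of the attributes, so the left side is not a superkey — BCNF is violated.
Because {D} is non-prime and the left side of E → D is not a superkey, the relation is not in 3NF.
The proper key subset {A, B} of {A, B, F} determines non-prime {D}, so the relation is not even in 2NF.

1NF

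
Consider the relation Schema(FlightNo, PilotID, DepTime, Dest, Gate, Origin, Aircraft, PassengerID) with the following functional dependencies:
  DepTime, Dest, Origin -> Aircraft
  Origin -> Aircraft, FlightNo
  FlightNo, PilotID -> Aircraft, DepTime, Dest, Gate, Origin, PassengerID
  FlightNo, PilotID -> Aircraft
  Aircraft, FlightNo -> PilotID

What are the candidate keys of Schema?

{Aircraft, FlightNo}, {FlightNo, PilotID}, {Origin}

Closure of {Origin} is {Aircraft, DepTime, Dest, FlightNo, Gate, Origin, PassengerID, PilotID}, the whole schema; {Origin} is a candidate key.
Closure of {Aircraft, FlightNo} is {Aircraft, DepTime, Dest, FlightNo, Gate, Origin, PassengerID, PilotID}, the whole schema; {Aircraft, FlightNo} is a candidate key.
Closure of {FlightNo, PilotID} is {Aircraft, DepTime, Dest, FlightNo, Gate, Origin, PassengerID, PilotID}, the whole schema; {FlightNo, PilotID} is a candidate key.
Any other superkey properly contains one of these, so there are no further candidate keys.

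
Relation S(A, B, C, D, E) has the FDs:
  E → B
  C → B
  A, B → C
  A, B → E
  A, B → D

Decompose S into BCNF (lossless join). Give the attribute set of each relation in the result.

{A, C, D, E}; {B, E}

Candidate keys of the original relation: {A, B}, {A, C}, {A, E}.
In {A, B, C, D, E}, {E} is not a superkey ({E}⁺ restricted to this set is {B, E}), so split on E → B into {B, E} and {A, C, D, E}.
{B, E}: every determinant is a superkey — BCNF.
{A, C, D, E}: every determinant is a superkey — BCNF.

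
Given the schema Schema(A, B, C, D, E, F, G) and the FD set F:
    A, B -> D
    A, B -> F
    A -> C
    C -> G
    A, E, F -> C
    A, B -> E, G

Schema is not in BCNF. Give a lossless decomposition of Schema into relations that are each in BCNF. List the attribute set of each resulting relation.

Candidate key of the original relation: {A, B}.
{A, B, C, D, E, F, G}: {A} determines {A, C, G} here but is not a superkey — split on A -> C, G, giving {A, C, G} and {A, B, D, E, F}.
{A, C, G}: {C} determines {C, G} here but is not a superkey — split on C -> G, giving {C, G} and {A, C}.
{C, G} has no BCNF violation.
{A, C} has no BCNF violation.
{A, B, D, E, F} has no BCNF violation.

{A, B, D, E, F}; {A, C}; {C, G}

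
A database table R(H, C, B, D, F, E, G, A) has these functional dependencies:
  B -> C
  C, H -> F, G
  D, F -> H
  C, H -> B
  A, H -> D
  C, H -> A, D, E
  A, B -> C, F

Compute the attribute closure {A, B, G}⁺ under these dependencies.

Start with {A, B, G}.
B -> C applies; add {C} → now {A, B, C, G}.
A, B -> C, F applies; add {F} → now {A, B, C, F, G}.
No further FD applies.

{A, B, C, F, G}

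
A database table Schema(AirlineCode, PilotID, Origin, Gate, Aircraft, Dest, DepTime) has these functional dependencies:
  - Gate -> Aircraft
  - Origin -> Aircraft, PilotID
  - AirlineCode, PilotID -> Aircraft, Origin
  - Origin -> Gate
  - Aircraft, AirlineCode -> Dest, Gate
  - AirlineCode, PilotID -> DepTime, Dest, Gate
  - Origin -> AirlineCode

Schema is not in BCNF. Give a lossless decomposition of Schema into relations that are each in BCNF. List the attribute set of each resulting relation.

{Aircraft, Gate}; {AirlineCode, DepTime, Gate, Origin, PilotID}; {AirlineCode, Dest, Gate}

Candidate keys of the original relation: {AirlineCode, PilotID}, {Origin}.
{Aircraft, AirlineCode, DepTime, Dest, Gate, Origin, PilotID}: {Gate} determines {Aircraft, Gate} here but is not a superkey — split on Gate -> Aircraft, giving {Aircraft, Gate} and {AirlineCode, DepTime, Dest, Gate, Origin, PilotID}.
{Aircraft, Gate}: every determinant is a superkey — BCNF.
{AirlineCode, DepTime, Dest, Gate, Origin, PilotID}: {AirlineCode, Gate} determines {AirlineCode, Dest, Gate} here but is not a superkey — split on AirlineCode, Gate -> Dest, giving {AirlineCode, Dest, Gate} and {AirlineCode, DepTime, Gate, Origin, PilotID}.
{AirlineCode, Dest, Gate}: every determinant is a superkey — BCNF.
{AirlineCode, DepTime, Gate, Origin, PilotID}: every determinant is a superkey — BCNF.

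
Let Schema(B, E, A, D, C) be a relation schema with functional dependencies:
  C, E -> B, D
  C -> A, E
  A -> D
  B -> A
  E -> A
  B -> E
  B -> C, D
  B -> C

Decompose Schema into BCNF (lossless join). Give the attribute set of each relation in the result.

Candidate keys of the original relation: {B}, {C}.
{A, B, C, D, E}: {A} determines {A, D} here but is not a superkey — split on A -> D, giving {A, D} and {A, B, C, E}.
{A, D} is in BCNF.
{A, B, C, E}: {E} determines {A, E} here but is not a superkey — split on E -> A, giving {A, E} and {B, C, E}.
{A, E} is in BCNF.
{B, C, E} is in BCNF.

{A, D}; {A, E}; {B, C, E}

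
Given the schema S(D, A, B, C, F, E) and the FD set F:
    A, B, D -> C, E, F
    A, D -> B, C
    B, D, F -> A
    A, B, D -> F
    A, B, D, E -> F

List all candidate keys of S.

{A, D}, {B, D, F}

No FD produces {D}, so it must be in every candidate key.
Closure of {A, D} is {A, B, C, D, E, F}, the whole schema; {A, D} is a candidate key.
Closure of {B, D, F} is {A, B, C, D, E, F}, the whole schema; {B, D, F} is a candidate key.
No proper subset of any of these is a key, and no other minimal superkey exists.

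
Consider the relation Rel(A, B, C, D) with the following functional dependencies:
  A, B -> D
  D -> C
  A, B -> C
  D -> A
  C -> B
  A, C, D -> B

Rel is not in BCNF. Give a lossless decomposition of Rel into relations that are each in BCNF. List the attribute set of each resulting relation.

Candidate keys of the original relation: {A, B}, {A, C}, {D}.
In {A, B, C, D}, {C} is not a superkey ({C}⁺ restricted to this set is {B, C}), so split on C -> B into {B, C} and {A, C, D}.
{B, C}: every determinant is a superkey — BCNF.
{A, C, D}: every determinant is a superkey — BCNF.

{A, C, D}; {B, C}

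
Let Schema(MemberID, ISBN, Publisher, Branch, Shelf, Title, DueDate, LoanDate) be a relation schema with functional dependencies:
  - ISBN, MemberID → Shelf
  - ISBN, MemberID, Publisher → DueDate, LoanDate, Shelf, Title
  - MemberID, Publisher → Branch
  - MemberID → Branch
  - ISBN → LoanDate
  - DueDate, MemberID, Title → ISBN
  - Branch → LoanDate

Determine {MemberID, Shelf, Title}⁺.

Start with {MemberID, Shelf, Title}.
MemberID → Branch applies; add {Branch} → now {Branch, MemberID, Shelf, Title}.
Branch → LoanDate applies; add {LoanDate} → now {Branch, LoanDate, MemberID, Shelf, Title}.
No further FD applies.

{Branch, LoanDate, MemberID, Shelf, Title}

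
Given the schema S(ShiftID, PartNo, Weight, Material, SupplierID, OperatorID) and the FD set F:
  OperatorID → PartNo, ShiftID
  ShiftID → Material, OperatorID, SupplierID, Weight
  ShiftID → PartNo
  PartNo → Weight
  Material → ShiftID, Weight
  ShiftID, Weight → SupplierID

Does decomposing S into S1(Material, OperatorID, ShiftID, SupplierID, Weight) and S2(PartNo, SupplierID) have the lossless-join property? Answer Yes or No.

S1 ∩ S2 = {SupplierID}; its closure under F is {SupplierID}.
The closure covers neither S1 nor S2 entirely; the join is not lossless.

No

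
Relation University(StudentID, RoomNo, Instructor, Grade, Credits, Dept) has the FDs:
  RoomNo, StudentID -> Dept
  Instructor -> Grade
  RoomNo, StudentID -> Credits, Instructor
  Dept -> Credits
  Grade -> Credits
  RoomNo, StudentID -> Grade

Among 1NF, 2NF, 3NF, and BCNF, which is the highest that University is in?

2NF

Candidate key: {RoomNo, StudentID}. Prime attributes: {RoomNo, StudentID}.
For Instructor -> Grade we have {Instructor}⁺ = {Credits, Grade, Instructor}; {Instructor} is not a superkey, so BCNF fails.
Because {Grade} is non-prime and the left side of Instructor -> Grade is not a superkey, the relation is not in 3NF.
Checking every proper subset of each key, none determines a non-prime attribute — 2NF is satisfied.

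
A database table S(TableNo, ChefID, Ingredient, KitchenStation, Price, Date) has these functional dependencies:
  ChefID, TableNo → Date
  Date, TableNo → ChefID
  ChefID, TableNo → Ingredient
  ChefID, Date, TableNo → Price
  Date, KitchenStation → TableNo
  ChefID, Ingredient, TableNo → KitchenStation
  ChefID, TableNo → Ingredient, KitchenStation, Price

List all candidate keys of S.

{ChefID, TableNo}⁺ = {ChefID, Date, Ingredient, KitchenStation, Price, TableNo}, which is every attribute, so {ChefID, TableNo} is a candidate key.
{Date, KitchenStation}⁺ = {ChefID, Date, Ingredient, KitchenStation, Price, TableNo}, which is every attribute, so {Date, KitchenStation} is a candidate key.
{Date, TableNo}⁺ = {ChefID, Date, Ingredient, KitchenStation, Price, TableNo}, which is every attribute, so {Date, TableNo} is a candidate key.
These are minimal and exhaustive — every other superkey contains one of them.

{ChefID, TableNo}, {Date, KitchenStation}, {Date, TableNo}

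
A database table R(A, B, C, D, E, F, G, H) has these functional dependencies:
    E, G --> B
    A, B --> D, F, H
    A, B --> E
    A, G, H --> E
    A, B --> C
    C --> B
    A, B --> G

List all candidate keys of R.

Attributes never on any right-hand side: {A} — every candidate key must contain it.
Closure of {A, B} is {A, B, C, D, E, F, G, H}, the whole schema; {A, B} is a candidate key.
Closure of {A, C} is {A, B, C, D, E, F, G, H}, the whole schema; {A, C} is a candidate key.
Closure of {A, E, G} is {A, B, C, D, E, F, G, H}, the whole schema; {A, E, G} is a candidate key.
Closure of {A, G, H} is {A, B, C, D, E, F, G, H}, the whole schema; {A, G, H} is a candidate key.
No proper subset of any of these is a key, and no other minimal superkey exists.

{A, B}, {A, C}, {A, E, G}, {A, G, H}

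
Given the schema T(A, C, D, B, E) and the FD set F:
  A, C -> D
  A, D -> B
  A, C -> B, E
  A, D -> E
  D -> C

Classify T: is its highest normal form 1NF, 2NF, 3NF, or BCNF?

Candidate keys: {A, C}, {A, D}. Prime attributes: {A, C, D}.
For D -> C we have {D}⁺ = {C, D}; {D} is not a superkey, so BCNF fails.
But every attribute on its right side ({C}) is prime, and the same holds for every other non-superkey FD, so 3NF still holds.

3NF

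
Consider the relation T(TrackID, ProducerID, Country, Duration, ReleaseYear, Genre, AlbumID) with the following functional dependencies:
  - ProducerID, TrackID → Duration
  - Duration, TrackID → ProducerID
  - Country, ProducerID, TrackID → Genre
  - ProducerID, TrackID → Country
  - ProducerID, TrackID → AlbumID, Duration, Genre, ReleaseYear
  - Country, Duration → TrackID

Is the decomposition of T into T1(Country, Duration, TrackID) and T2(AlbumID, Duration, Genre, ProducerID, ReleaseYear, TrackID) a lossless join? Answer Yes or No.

Common attributes: {Duration, TrackID}; their closure is {AlbumID, Country, Duration, Genre, ProducerID, ReleaseYear, TrackID}.
T1 is contained in that closure, so T1 ∩ T2 → T1 holds and the join is lossless.

Yes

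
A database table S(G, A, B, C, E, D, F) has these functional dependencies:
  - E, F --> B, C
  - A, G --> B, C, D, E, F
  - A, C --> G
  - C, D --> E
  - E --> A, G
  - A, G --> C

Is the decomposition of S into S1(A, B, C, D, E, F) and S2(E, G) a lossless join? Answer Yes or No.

Yes

S1 ∩ S2 = {E}; its closure under F is {A, B, C, D, E, F, G}.
S1 is contained in that closure, so S1 ∩ S2 --> S1 holds and the join is lossless.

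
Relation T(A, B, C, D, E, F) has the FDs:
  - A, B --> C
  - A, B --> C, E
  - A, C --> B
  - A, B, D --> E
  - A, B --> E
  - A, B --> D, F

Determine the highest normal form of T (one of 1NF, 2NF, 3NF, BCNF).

Candidate keys: {A, B}, {A, C}. Prime attributes: {A, B, C}.
Every FD has a superkey on the left, so the relation is in BCNF.

BCNF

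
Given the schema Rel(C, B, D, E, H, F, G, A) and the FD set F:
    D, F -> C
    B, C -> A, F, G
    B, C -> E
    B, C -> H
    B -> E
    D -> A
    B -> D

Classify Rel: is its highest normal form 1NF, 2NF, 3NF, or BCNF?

1NF

Candidate keys: {B, C}, {B, F}. Prime attributes: {B, C, F}.
D, F -> C: {D, F}⁺ = {A, C, D, F}, which is not all of the attributes, so the left side is not a superkey — BCNF is violated.
Because {E} is non-prime and the left side of B -> E is not a superkey, the relation is not in 3NF.
The proper key subset {B} of {B, C} determines non-prime {A, D, E}, so the relation is not even in 2NF.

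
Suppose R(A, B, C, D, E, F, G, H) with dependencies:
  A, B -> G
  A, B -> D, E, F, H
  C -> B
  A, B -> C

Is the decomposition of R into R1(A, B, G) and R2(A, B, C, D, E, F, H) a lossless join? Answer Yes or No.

Yes

The shared attributes are {A, B} and {A, B}⁺ = {A, B, C, D, E, F, G, H}.
This includes all of R1, so the common attributes are a superkey of R1 — the join is lossless.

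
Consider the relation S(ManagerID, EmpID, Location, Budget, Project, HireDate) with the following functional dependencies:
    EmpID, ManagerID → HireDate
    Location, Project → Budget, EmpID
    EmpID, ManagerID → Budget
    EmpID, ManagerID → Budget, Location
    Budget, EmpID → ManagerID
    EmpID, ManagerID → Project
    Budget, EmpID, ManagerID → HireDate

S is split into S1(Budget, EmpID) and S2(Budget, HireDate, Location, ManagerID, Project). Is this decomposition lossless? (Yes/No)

No

S1 ∩ S2 = {Budget}; its closure under F is {Budget}.
S1 ⊄ {Budget} and S2 ⊄ {Budget}, so the split is lossy.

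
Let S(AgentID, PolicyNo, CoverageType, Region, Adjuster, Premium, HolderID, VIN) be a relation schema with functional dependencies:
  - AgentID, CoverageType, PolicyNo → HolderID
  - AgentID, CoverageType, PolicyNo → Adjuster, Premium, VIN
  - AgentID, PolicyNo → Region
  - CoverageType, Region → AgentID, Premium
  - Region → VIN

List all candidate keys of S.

{AgentID, CoverageType, PolicyNo}, {CoverageType, PolicyNo, Region}

Attributes never on any right-hand side: {CoverageType, PolicyNo} — every candidate key must contain all of them.
Closure of {AgentID, CoverageType, PolicyNo} is {Adjuster, AgentID, CoverageType, HolderID, PolicyNo, Premium, Region, VIN}, the whole schema; {AgentID, CoverageType, PolicyNo} is a candidate key.
Closure of {CoverageType, PolicyNo, Region} is {Adjuster, AgentID, CoverageType, HolderID, PolicyNo, Premium, Region, VIN}, the whole schema; {CoverageType, PolicyNo, Region} is a candidate key.
These are minimal and exhaustive — every other superkey contains one of them.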